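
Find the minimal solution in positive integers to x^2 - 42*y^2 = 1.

First expand sqrt(42) as a continued fraction. With x_i = (sqrt(42) + m_i)/d_i and (m_0, d_0) = (0, 1): a_0 = floor(sqrt(42)) = 6, since 6^2 = 36 <= 42 < 49 = 7^2.
Iterate m_{i+1} = d_i*a_i - m_i, d_{i+1} = (42 - m_{i+1}^2)/d_i, a_{i+1} = floor((a_0 + m_{i+1})/d_{i+1}):
  m_1 = 1*6 - 0 = 6, d_1 = (42 - 6^2)/1 = 6/1 = 6, a_1 = floor((6 + 6)/6) = 2.
  m_2 = 6*2 - 6 = 6, d_2 = (42 - 6^2)/6 = 6/6 = 1, a_2 = floor((6 + 6)/1) = 12.
  m_3 = 1*12 - 6 = 6, d_3 = (42 - 6^2)/1 = 6/1 = 6: (m_3, d_3) = (m_1, d_1) = (6, 6), so from here the quotients repeat a_1, a_2; the period length is 2.
So sqrt(42) = [6; (2, 12)] with period length k = 2.
k is even, so the fundamental solution of x^2 - 42y^2 = 1 is (p_{k-1}, q_{k-1}) = (p_1, q_1); compute convergents through index 1.
Convergents (p_i = a_i*p_{i-1} + p_{i-2}, q_i = a_i*q_{i-1} + q_{i-2} with p_{-2}=0, p_{-1}=1, q_{-2}=1, q_{-1}=0):
  i=0: a_0=6, p_0 = 6*1 + 0 = 6, q_0 = 6*0 + 1 = 1.
  i=1: a_1=2, p_1 = 2*6 + 1 = 13, q_1 = 2*1 + 0 = 2.
Check: 13^2 - 42*2^2 = 169 - 168 = 1, so (x, y) = (13, 2) solves the equation, and by the theorem it is the least positive solution.

(x, y) = (13, 2)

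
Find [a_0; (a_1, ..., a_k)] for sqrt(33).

Write x_i = (sqrt(33) + m_i)/d_i with (m_0, d_0) = (0, 1). a_0 = floor(sqrt(33)) = 5, since 5^2 = 25 <= 33 < 36 = 6^2.
Iterate m_{i+1} = d_i*a_i - m_i, d_{i+1} = (33 - m_{i+1}^2)/d_i, a_{i+1} = floor((a_0 + m_{i+1})/d_{i+1}):
  m_1 = 1*5 - 0 = 5, d_1 = (33 - 5^2)/1 = 8/1 = 8, a_1 = floor((5 + 5)/8) = 1.
  m_2 = 8*1 - 5 = 3, d_2 = (33 - 3^2)/8 = 24/8 = 3, a_2 = floor((5 + 3)/3) = 2.
  m_3 = 3*2 - 3 = 3, d_3 = (33 - 3^2)/3 = 24/3 = 8, a_3 = floor((5 + 3)/8) = 1.
  m_4 = 8*1 - 3 = 5, d_4 = (33 - 5^2)/8 = 8/8 = 1, a_4 = floor((5 + 5)/1) = 10.
  m_5 = 1*10 - 5 = 5, d_5 = (33 - 5^2)/1 = 8/1 = 8: (m_5, d_5) = (m_1, d_1) = (5, 8), so from here the quotients repeat a_1, ..., a_4; the period length is 4.
Hence the expansion of sqrt(33) is a_0 = 5 followed by the repeating block 1, 2, 1, 10 (period 4).

[5; (1, 2, 1, 10)]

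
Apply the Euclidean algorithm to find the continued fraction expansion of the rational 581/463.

Run the Euclidean algorithm on 581 and 463; the successive quotients are the partial quotients a_0, a_1, ... (each step inverts the fractional part left over by the previous one):
  581 = 1*463 + 118, so a_0 = 1.
  463 = 3*118 + 109, so a_1 = 3.
  118 = 1*109 + 9, so a_2 = 1.
  109 = 12*9 + 1, so a_3 = 12.
  9 = 9*1 + 0, so a_4 = 9.
The remainder reaches 0 after 5 divisions, so the expansion has 5 partial quotients, read off in order.

[1; 3, 1, 12, 9]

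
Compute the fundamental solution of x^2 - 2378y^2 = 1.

First expand sqrt(2378) as a continued fraction. With x_i = (sqrt(2378) + m_i)/d_i and (m_0, d_0) = (0, 1): a_0 = floor(sqrt(2378)) = 48, since 48^2 = 2304 <= 2378 < 2401 = 49^2.
Iterate m_{i+1} = d_i*a_i - m_i, d_{i+1} = (2378 - m_{i+1}^2)/d_i, a_{i+1} = floor((a_0 + m_{i+1})/d_{i+1}):
  m_1 = 1*48 - 0 = 48, d_1 = (2378 - 48^2)/1 = 74/1 = 74, a_1 = floor((48 + 48)/74) = 1.
  m_2 = 74*1 - 48 = 26, d_2 = (2378 - 26^2)/74 = 1702/74 = 23, a_2 = floor((48 + 26)/23) = 3.
  m_3 = 23*3 - 26 = 43, d_3 = (2378 - 43^2)/23 = 529/23 = 23, a_3 = floor((48 + 43)/23) = 3.
  m_4 = 23*3 - 43 = 26, d_4 = (2378 - 26^2)/23 = 1702/23 = 74, a_4 = floor((48 + 26)/74) = 1.
  m_5 = 74*1 - 26 = 48, d_5 = (2378 - 48^2)/74 = 74/74 = 1, a_5 = floor((48 + 48)/1) = 96.
  m_6 = 1*96 - 48 = 48, d_6 = (2378 - 48^2)/1 = 74/1 = 74: (m_6, d_6) = (m_1, d_1) = (48, 74), so from here the quotients repeat a_1, ..., a_5; the period length is 5.
So sqrt(2378) = [48; (1, 3, 3, 1, 96)] with period length k = 5.
k is odd, so (p_{k-1}, q_{k-1}) only solves x^2 - 2378y^2 = -1 and the fundamental solution of x^2 - 2378y^2 = 1 is (p_{2k-1}, q_{2k-1}) = (p_9, q_9); compute convergents through index 9, running through the period twice.
Convergents (p_i = a_i*p_{i-1} + p_{i-2}, q_i = a_i*q_{i-1} + q_{i-2} with p_{-2}=0, p_{-1}=1, q_{-2}=1, q_{-1}=0):
  i=0: a_0=48, p_0 = 48*1 + 0 = 48, q_0 = 48*0 + 1 = 1.
  i=1: a_1=1, p_1 = 1*48 + 1 = 49, q_1 = 1*1 + 0 = 1.
  i=2: a_2=3, p_2 = 3*49 + 48 = 195, q_2 = 3*1 + 1 = 4.
  i=3: a_3=3, p_3 = 3*195 + 49 = 634, q_3 = 3*4 + 1 = 13.
  i=4: a_4=1, p_4 = 1*634 + 195 = 829, q_4 = 1*13 + 4 = 17.
  i=5: a_5=96, p_5 = 96*829 + 634 = 80218, q_5 = 96*17 + 13 = 1645.
  i=6: a_6=1, p_6 = 1*80218 + 829 = 81047, q_6 = 1*1645 + 17 = 1662.
  i=7: a_7=3, p_7 = 3*81047 + 80218 = 323359, q_7 = 3*1662 + 1645 = 6631.
  i=8: a_8=3, p_8 = 3*323359 + 81047 = 1051124, q_8 = 3*6631 + 1662 = 21555.
  i=9: a_9=1, p_9 = 1*1051124 + 323359 = 1374483, q_9 = 1*21555 + 6631 = 28186.
Indeed p_4^2 - 2378*q_4^2 = 687241 - 687242 = -1, not +1.
Check: 1374483^2 - 2378*28186^2 = 1889203517289 - 1889203517288 = 1, so (x, y) = (1374483, 28186) solves the equation, and by the theorem it is the least positive solution.

(x, y) = (1374483, 28186)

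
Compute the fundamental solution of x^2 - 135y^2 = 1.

(x, y) = (244, 21)

First expand sqrt(135) as a continued fraction. With x_i = (sqrt(135) + m_i)/d_i and (m_0, d_0) = (0, 1): a_0 = floor(sqrt(135)) = 11, since 11^2 = 121 <= 135 < 144 = 12^2.
Iterate m_{i+1} = d_i*a_i - m_i, d_{i+1} = (135 - m_{i+1}^2)/d_i, a_{i+1} = floor((a_0 + m_{i+1})/d_{i+1}):
  m_1 = 1*11 - 0 = 11, d_1 = (135 - 11^2)/1 = 14/1 = 14, a_1 = floor((11 + 11)/14) = 1.
  m_2 = 14*1 - 11 = 3, d_2 = (135 - 3^2)/14 = 126/14 = 9, a_2 = floor((11 + 3)/9) = 1.
  m_3 = 9*1 - 3 = 6, d_3 = (135 - 6^2)/9 = 99/9 = 11, a_3 = floor((11 + 6)/11) = 1.
  m_4 = 11*1 - 6 = 5, d_4 = (135 - 5^2)/11 = 110/11 = 10, a_4 = floor((11 + 5)/10) = 1.
  m_5 = 10*1 - 5 = 5, d_5 = (135 - 5^2)/10 = 110/10 = 11, a_5 = floor((11 + 5)/11) = 1.
  m_6 = 11*1 - 5 = 6, d_6 = (135 - 6^2)/11 = 99/11 = 9, a_6 = floor((11 + 6)/9) = 1.
  m_7 = 9*1 - 6 = 3, d_7 = (135 - 3^2)/9 = 126/9 = 14, a_7 = floor((11 + 3)/14) = 1.
  m_8 = 14*1 - 3 = 11, d_8 = (135 - 11^2)/14 = 14/14 = 1, a_8 = floor((11 + 11)/1) = 22.
  m_9 = 1*22 - 11 = 11, d_9 = (135 - 11^2)/1 = 14/1 = 14: (m_9, d_9) = (m_1, d_1) = (11, 14), so from here the quotients repeat a_1, ..., a_8; the period length is 8.
So sqrt(135) = [11; (1, 1, 1, 1, 1, 1, 1, 22)] with period length k = 8.
k is even, so the fundamental solution of x^2 - 135y^2 = 1 is (p_{k-1}, q_{k-1}) = (p_7, q_7); compute convergents through index 7.
Convergents (p_i = a_i*p_{i-1} + p_{i-2}, q_i = a_i*q_{i-1} + q_{i-2} with p_{-2}=0, p_{-1}=1, q_{-2}=1, q_{-1}=0):
  i=0: a_0=11, p_0 = 11*1 + 0 = 11, q_0 = 11*0 + 1 = 1.
  i=1: a_1=1, p_1 = 1*11 + 1 = 12, q_1 = 1*1 + 0 = 1.
  i=2: a_2=1, p_2 = 1*12 + 11 = 23, q_2 = 1*1 + 1 = 2.
  i=3: a_3=1, p_3 = 1*23 + 12 = 35, q_3 = 1*2 + 1 = 3.
  i=4: a_4=1, p_4 = 1*35 + 23 = 58, q_4 = 1*3 + 2 = 5.
  i=5: a_5=1, p_5 = 1*58 + 35 = 93, q_5 = 1*5 + 3 = 8.
  i=6: a_6=1, p_6 = 1*93 + 58 = 151, q_6 = 1*8 + 5 = 13.
  i=7: a_7=1, p_7 = 1*151 + 93 = 244, q_7 = 1*13 + 8 = 21.
Check: 244^2 - 135*21^2 = 59536 - 59535 = 1, so (x, y) = (244, 21) solves the equation, and by the theorem it is the least positive solution.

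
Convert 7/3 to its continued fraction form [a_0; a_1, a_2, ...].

Run the Euclidean algorithm on 7 and 3; the successive quotients are the partial quotients a_0, a_1, ... (each step inverts the fractional part left over by the previous one):
  7 = 2*3 + 1, so a_0 = 2.
  3 = 3*1 + 0, so a_1 = 3.
The remainder reaches 0 after 2 divisions, so the expansion has 2 partial quotients, read off in order.

[2; 3]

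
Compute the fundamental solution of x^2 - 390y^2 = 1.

First expand sqrt(390) as a continued fraction. With x_i = (sqrt(390) + m_i)/d_i and (m_0, d_0) = (0, 1): a_0 = floor(sqrt(390)) = 19, since 19^2 = 361 <= 390 < 400 = 20^2.
Iterate m_{i+1} = d_i*a_i - m_i, d_{i+1} = (390 - m_{i+1}^2)/d_i, a_{i+1} = floor((a_0 + m_{i+1})/d_{i+1}):
  m_1 = 1*19 - 0 = 19, d_1 = (390 - 19^2)/1 = 29/1 = 29, a_1 = floor((19 + 19)/29) = 1.
  m_2 = 29*1 - 19 = 10, d_2 = (390 - 10^2)/29 = 290/29 = 10, a_2 = floor((19 + 10)/10) = 2.
  m_3 = 10*2 - 10 = 10, d_3 = (390 - 10^2)/10 = 290/10 = 29, a_3 = floor((19 + 10)/29) = 1.
  m_4 = 29*1 - 10 = 19, d_4 = (390 - 19^2)/29 = 29/29 = 1, a_4 = floor((19 + 19)/1) = 38.
  m_5 = 1*38 - 19 = 19, d_5 = (390 - 19^2)/1 = 29/1 = 29: (m_5, d_5) = (m_1, d_1) = (19, 29), so from here the quotients repeat a_1, ..., a_4; the period length is 4.
So sqrt(390) = [19; (1, 2, 1, 38)] with period length k = 4.
k is even, so the fundamental solution of x^2 - 390y^2 = 1 is (p_{k-1}, q_{k-1}) = (p_3, q_3); compute convergents through index 3.
Convergents (p_i = a_i*p_{i-1} + p_{i-2}, q_i = a_i*q_{i-1} + q_{i-2} with p_{-2}=0, p_{-1}=1, q_{-2}=1, q_{-1}=0):
  i=0: a_0=19, p_0 = 19*1 + 0 = 19, q_0 = 19*0 + 1 = 1.
  i=1: a_1=1, p_1 = 1*19 + 1 = 20, q_1 = 1*1 + 0 = 1.
  i=2: a_2=2, p_2 = 2*20 + 19 = 59, q_2 = 2*1 + 1 = 3.
  i=3: a_3=1, p_3 = 1*59 + 20 = 79, q_3 = 1*3 + 1 = 4.
Check: 79^2 - 390*4^2 = 6241 - 6240 = 1, so (x, y) = (79, 4) solves the equation, and by the theorem it is the least positive solution.

(x, y) = (79, 4)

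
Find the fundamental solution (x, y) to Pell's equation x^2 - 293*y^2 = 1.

First expand sqrt(293) as a continued fraction. With x_i = (sqrt(293) + m_i)/d_i and (m_0, d_0) = (0, 1): a_0 = floor(sqrt(293)) = 17, since 17^2 = 289 <= 293 < 324 = 18^2.
Iterate m_{i+1} = d_i*a_i - m_i, d_{i+1} = (293 - m_{i+1}^2)/d_i, a_{i+1} = floor((a_0 + m_{i+1})/d_{i+1}):
  m_1 = 1*17 - 0 = 17, d_1 = (293 - 17^2)/1 = 4/1 = 4, a_1 = floor((17 + 17)/4) = 8.
  m_2 = 4*8 - 17 = 15, d_2 = (293 - 15^2)/4 = 68/4 = 17, a_2 = floor((17 + 15)/17) = 1.
  m_3 = 17*1 - 15 = 2, d_3 = (293 - 2^2)/17 = 289/17 = 17, a_3 = floor((17 + 2)/17) = 1.
  m_4 = 17*1 - 2 = 15, d_4 = (293 - 15^2)/17 = 68/17 = 4, a_4 = floor((17 + 15)/4) = 8.
  m_5 = 4*8 - 15 = 17, d_5 = (293 - 17^2)/4 = 4/4 = 1, a_5 = floor((17 + 17)/1) = 34.
  m_6 = 1*34 - 17 = 17, d_6 = (293 - 17^2)/1 = 4/1 = 4: (m_6, d_6) = (m_1, d_1) = (17, 4), so from here the quotients repeat a_1, ..., a_5; the period length is 5.
So sqrt(293) = [17; (8, 1, 1, 8, 34)] with period length k = 5.
k is odd, so (p_{k-1}, q_{k-1}) only solves x^2 - 293y^2 = -1 and the fundamental solution of x^2 - 293y^2 = 1 is (p_{2k-1}, q_{2k-1}) = (p_9, q_9); compute convergents through index 9, running through the period twice.
Convergents (p_i = a_i*p_{i-1} + p_{i-2}, q_i = a_i*q_{i-1} + q_{i-2} with p_{-2}=0, p_{-1}=1, q_{-2}=1, q_{-1}=0):
  i=0: a_0=17, p_0 = 17*1 + 0 = 17, q_0 = 17*0 + 1 = 1.
  i=1: a_1=8, p_1 = 8*17 + 1 = 137, q_1 = 8*1 + 0 = 8.
  i=2: a_2=1, p_2 = 1*137 + 17 = 154, q_2 = 1*8 + 1 = 9.
  i=3: a_3=1, p_3 = 1*154 + 137 = 291, q_3 = 1*9 + 8 = 17.
  i=4: a_4=8, p_4 = 8*291 + 154 = 2482, q_4 = 8*17 + 9 = 145.
  i=5: a_5=34, p_5 = 34*2482 + 291 = 84679, q_5 = 34*145 + 17 = 4947.
  i=6: a_6=8, p_6 = 8*84679 + 2482 = 679914, q_6 = 8*4947 + 145 = 39721.
  i=7: a_7=1, p_7 = 1*679914 + 84679 = 764593, q_7 = 1*39721 + 4947 = 44668.
  i=8: a_8=1, p_8 = 1*764593 + 679914 = 1444507, q_8 = 1*44668 + 39721 = 84389.
  i=9: a_9=8, p_9 = 8*1444507 + 764593 = 12320649, q_9 = 8*84389 + 44668 = 719780.
Indeed p_4^2 - 293*q_4^2 = 6160324 - 6160325 = -1, not +1.
Check: 12320649^2 - 293*719780^2 = 151798391781201 - 151798391781200 = 1, so (x, y) = (12320649, 719780) solves the equation, and by the theorem it is the least positive solution.

(x, y) = (12320649, 719780)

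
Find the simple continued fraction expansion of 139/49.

[2; 1, 5, 8]

Run the Euclidean algorithm on 139 and 49; the successive quotients are the partial quotients a_0, a_1, ... (each step inverts the fractional part left over by the previous one):
  139 = 2*49 + 41, so a_0 = 2.
  49 = 1*41 + 8, so a_1 = 1.
  41 = 5*8 + 1, so a_2 = 5.
  8 = 8*1 + 0, so a_3 = 8.
The remainder reaches 0 after 4 divisions, so the expansion has 4 partial quotients, read off in order.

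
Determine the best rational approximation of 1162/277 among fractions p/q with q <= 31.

130/31

Expand x = 1162/277 as a continued fraction with the Euclidean algorithm:
  1162 = 4*277 + 54, so a_0 = 4.
  277 = 5*54 + 7, so a_1 = 5.
  54 = 7*7 + 5, so a_2 = 7.
  7 = 1*5 + 2, so a_3 = 1.
  5 = 2*2 + 1, so a_4 = 2.
  2 = 2*1 + 0, so a_5 = 2.
so x = [4; 5, 7, 1, 2, 2].
Convergents (p_i = a_i*p_{i-1} + p_{i-2}, q_i = a_i*q_{i-1} + q_{i-2} with p_{-2}=0, p_{-1}=1, q_{-2}=1, q_{-1}=0), until the denominator exceeds 31:
  i=0: a_0=4, p_0 = 4*1 + 0 = 4, q_0 = 4*0 + 1 = 1.
  i=1: a_1=5, p_1 = 5*4 + 1 = 21, q_1 = 5*1 + 0 = 5.
  i=2: a_2=7, p_2 = 7*21 + 4 = 151, q_2 = 7*5 + 1 = 36.
q_2 = 36 > 31, so the last convergent with denominator <= 31 is p_1/q_1 = 21/5.
The closest fraction with denominator <= 31 is either p_1/q_1 or the intermediate fraction (k*p_1 + p_0)/(k*q_1 + q_0) with the largest k >= 1 whose denominator stays <= 31; these approach x as k grows, and every other convergent or intermediate fraction in range is farther away.
Largest k: floor((31 - q_0)/q_1) = floor((31 - 1)/5) = 6.
That gives (6*21 + 4)/(6*5 + 1) = 130/31.
Compare the errors: |x - 21/5| = |1162*5 - 21*277|/(277*5) = 7/1385, and |x - 130/31| = |1162*31 - 130*277|/(277*31) = 12/8587.
Cross-multiplying, 12*1385 = 16620 < 60109 = 7*8587, so 12/8587 is smaller: the intermediate fraction 130/31 is closer to x than 21/5.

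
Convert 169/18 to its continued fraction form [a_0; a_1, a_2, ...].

[9; 2, 1, 1, 3]

Run the Euclidean algorithm on 169 and 18; the successive quotients are the partial quotients a_0, a_1, ... (each step inverts the fractional part left over by the previous one):
  169 = 9*18 + 7, so a_0 = 9.
  18 = 2*7 + 4, so a_1 = 2.
  7 = 1*4 + 3, so a_2 = 1.
  4 = 1*3 + 1, so a_3 = 1.
  3 = 3*1 + 0, so a_4 = 3.
The remainder reaches 0 after 5 divisions, so the expansion has 5 partial quotients, read off in order.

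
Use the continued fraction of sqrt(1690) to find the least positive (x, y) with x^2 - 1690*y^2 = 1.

(x, y) = (27379, 666)

First expand sqrt(1690) as a continued fraction. With x_i = (sqrt(1690) + m_i)/d_i and (m_0, d_0) = (0, 1): a_0 = floor(sqrt(1690)) = 41, since 41^2 = 1681 <= 1690 < 1764 = 42^2.
Iterate m_{i+1} = d_i*a_i - m_i, d_{i+1} = (1690 - m_{i+1}^2)/d_i, a_{i+1} = floor((a_0 + m_{i+1})/d_{i+1}):
  m_1 = 1*41 - 0 = 41, d_1 = (1690 - 41^2)/1 = 9/1 = 9, a_1 = floor((41 + 41)/9) = 9.
  m_2 = 9*9 - 41 = 40, d_2 = (1690 - 40^2)/9 = 90/9 = 10, a_2 = floor((41 + 40)/10) = 8.
  m_3 = 10*8 - 40 = 40, d_3 = (1690 - 40^2)/10 = 90/10 = 9, a_3 = floor((41 + 40)/9) = 9.
  m_4 = 9*9 - 40 = 41, d_4 = (1690 - 41^2)/9 = 9/9 = 1, a_4 = floor((41 + 41)/1) = 82.
  m_5 = 1*82 - 41 = 41, d_5 = (1690 - 41^2)/1 = 9/1 = 9: (m_5, d_5) = (m_1, d_1) = (41, 9), so from here the quotients repeat a_1, ..., a_4; the period length is 4.
So sqrt(1690) = [41; (9, 8, 9, 82)] with period length k = 4.
k is even, so the fundamental solution of x^2 - 1690y^2 = 1 is (p_{k-1}, q_{k-1}) = (p_3, q_3); compute convergents through index 3.
Convergents (p_i = a_i*p_{i-1} + p_{i-2}, q_i = a_i*q_{i-1} + q_{i-2} with p_{-2}=0, p_{-1}=1, q_{-2}=1, q_{-1}=0):
  i=0: a_0=41, p_0 = 41*1 + 0 = 41, q_0 = 41*0 + 1 = 1.
  i=1: a_1=9, p_1 = 9*41 + 1 = 370, q_1 = 9*1 + 0 = 9.
  i=2: a_2=8, p_2 = 8*370 + 41 = 3001, q_2 = 8*9 + 1 = 73.
  i=3: a_3=9, p_3 = 9*3001 + 370 = 27379, q_3 = 9*73 + 9 = 666.
Check: 27379^2 - 1690*666^2 = 749609641 - 749609640 = 1, so (x, y) = (27379, 666) solves the equation, and by the theorem it is the least positive solution.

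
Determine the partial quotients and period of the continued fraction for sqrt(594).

Write x_i = (sqrt(594) + m_i)/d_i with (m_0, d_0) = (0, 1). a_0 = floor(sqrt(594)) = 24, since 24^2 = 576 <= 594 < 625 = 25^2.
Iterate m_{i+1} = d_i*a_i - m_i, d_{i+1} = (594 - m_{i+1}^2)/d_i, a_{i+1} = floor((a_0 + m_{i+1})/d_{i+1}):
  m_1 = 1*24 - 0 = 24, d_1 = (594 - 24^2)/1 = 18/1 = 18, a_1 = floor((24 + 24)/18) = 2.
  m_2 = 18*2 - 24 = 12, d_2 = (594 - 12^2)/18 = 450/18 = 25, a_2 = floor((24 + 12)/25) = 1.
  m_3 = 25*1 - 12 = 13, d_3 = (594 - 13^2)/25 = 425/25 = 17, a_3 = floor((24 + 13)/17) = 2.
  m_4 = 17*2 - 13 = 21, d_4 = (594 - 21^2)/17 = 153/17 = 9, a_4 = floor((24 + 21)/9) = 5.
  m_5 = 9*5 - 21 = 24, d_5 = (594 - 24^2)/9 = 18/9 = 2, a_5 = floor((24 + 24)/2) = 24.
  m_6 = 2*24 - 24 = 24, d_6 = (594 - 24^2)/2 = 18/2 = 9, a_6 = floor((24 + 24)/9) = 5.
  m_7 = 9*5 - 24 = 21, d_7 = (594 - 21^2)/9 = 153/9 = 17, a_7 = floor((24 + 21)/17) = 2.
  m_8 = 17*2 - 21 = 13, d_8 = (594 - 13^2)/17 = 425/17 = 25, a_8 = floor((24 + 13)/25) = 1.
  m_9 = 25*1 - 13 = 12, d_9 = (594 - 12^2)/25 = 450/25 = 18, a_9 = floor((24 + 12)/18) = 2.
  m_10 = 18*2 - 12 = 24, d_10 = (594 - 24^2)/18 = 18/18 = 1, a_10 = floor((24 + 24)/1) = 48.
  m_11 = 1*48 - 24 = 24, d_11 = (594 - 24^2)/1 = 18/1 = 18: (m_11, d_11) = (m_1, d_1) = (24, 18), so from here the quotients repeat a_1, ..., a_10; the period length is 10.
Hence the expansion of sqrt(594) is a_0 = 24 followed by the repeating block 2, 1, 2, 5, 24, 5, 2, 1, 2, 48 (period 10).

[24; (2, 1, 2, 5, 24, 5, 2, 1, 2, 48)]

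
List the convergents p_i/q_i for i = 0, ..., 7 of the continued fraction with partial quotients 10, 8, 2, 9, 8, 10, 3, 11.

Using the convergent recurrence p_i = a_i*p_{i-1} + p_{i-2}, q_i = a_i*q_{i-1} + q_{i-2} with p_{-2}=0, p_{-1}=1, q_{-2}=1, q_{-1}=0:
  i=0: a_0=10, p_0 = 10*1 + 0 = 10, q_0 = 10*0 + 1 = 1.
  i=1: a_1=8, p_1 = 8*10 + 1 = 81, q_1 = 8*1 + 0 = 8.
  i=2: a_2=2, p_2 = 2*81 + 10 = 172, q_2 = 2*8 + 1 = 17.
  i=3: a_3=9, p_3 = 9*172 + 81 = 1629, q_3 = 9*17 + 8 = 161.
  i=4: a_4=8, p_4 = 8*1629 + 172 = 13204, q_4 = 8*161 + 17 = 1305.
  i=5: a_5=10, p_5 = 10*13204 + 1629 = 133669, q_5 = 10*1305 + 161 = 13211.
  i=6: a_6=3, p_6 = 3*133669 + 13204 = 414211, q_6 = 3*13211 + 1305 = 40938.
  i=7: a_7=11, p_7 = 11*414211 + 133669 = 4689990, q_7 = 11*40938 + 13211 = 463529.

10/1, 81/8, 172/17, 1629/161, 13204/1305, 133669/13211, 414211/40938, 4689990/463529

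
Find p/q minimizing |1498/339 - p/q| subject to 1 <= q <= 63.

190/43

Expand x = 1498/339 as a continued fraction with the Euclidean algorithm:
  1498 = 4*339 + 142, so a_0 = 4.
  339 = 2*142 + 55, so a_1 = 2.
  142 = 2*55 + 32, so a_2 = 2.
  55 = 1*32 + 23, so a_3 = 1.
  32 = 1*23 + 9, so a_4 = 1.
  23 = 2*9 + 5, so a_5 = 2.
  9 = 1*5 + 4, so a_6 = 1.
  5 = 1*4 + 1, so a_7 = 1.
  4 = 4*1 + 0, so a_8 = 4.
so x = [4; 2, 2, 1, 1, 2, 1, 1, 4].
Convergents (p_i = a_i*p_{i-1} + p_{i-2}, q_i = a_i*q_{i-1} + q_{i-2} with p_{-2}=0, p_{-1}=1, q_{-2}=1, q_{-1}=0), until the denominator exceeds 63:
  i=0: a_0=4, p_0 = 4*1 + 0 = 4, q_0 = 4*0 + 1 = 1.
  i=1: a_1=2, p_1 = 2*4 + 1 = 9, q_1 = 2*1 + 0 = 2.
  i=2: a_2=2, p_2 = 2*9 + 4 = 22, q_2 = 2*2 + 1 = 5.
  i=3: a_3=1, p_3 = 1*22 + 9 = 31, q_3 = 1*5 + 2 = 7.
  i=4: a_4=1, p_4 = 1*31 + 22 = 53, q_4 = 1*7 + 5 = 12.
  i=5: a_5=2, p_5 = 2*53 + 31 = 137, q_5 = 2*12 + 7 = 31.
  i=6: a_6=1, p_6 = 1*137 + 53 = 190, q_6 = 1*31 + 12 = 43.
  i=7: a_7=1, p_7 = 1*190 + 137 = 327, q_7 = 1*43 + 31 = 74.
q_7 = 74 > 63, so the last convergent with denominator <= 63 is p_6/q_6 = 190/43.
The closest fraction with denominator <= 63 is either p_6/q_6 or the intermediate fraction (k*p_6 + p_5)/(k*q_6 + q_5) with the largest k >= 1 whose denominator stays <= 63; these approach x as k grows, and every other convergent or intermediate fraction in range is farther away.
Largest k: floor((63 - q_5)/q_6) = floor((63 - 31)/43) = 0.
Since k = 0, no intermediate fraction beyond p_6/q_6 has denominator <= 63, so the convergent 190/43 is the closest (its error is |1498*43 - 190*339|/(339*43) = 4/14577).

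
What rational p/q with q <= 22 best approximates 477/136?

Expand x = 477/136 as a continued fraction with the Euclidean algorithm:
  477 = 3*136 + 69, so a_0 = 3.
  136 = 1*69 + 67, so a_1 = 1.
  69 = 1*67 + 2, so a_2 = 1.
  67 = 33*2 + 1, so a_3 = 33.
  2 = 2*1 + 0, so a_4 = 2.
so x = [3; 1, 1, 33, 2].
Convergents (p_i = a_i*p_{i-1} + p_{i-2}, q_i = a_i*q_{i-1} + q_{i-2} with p_{-2}=0, p_{-1}=1, q_{-2}=1, q_{-1}=0), until the denominator exceeds 22:
  i=0: a_0=3, p_0 = 3*1 + 0 = 3, q_0 = 3*0 + 1 = 1.
  i=1: a_1=1, p_1 = 1*3 + 1 = 4, q_1 = 1*1 + 0 = 1.
  i=2: a_2=1, p_2 = 1*4 + 3 = 7, q_2 = 1*1 + 1 = 2.
  i=3: a_3=33, p_3 = 33*7 + 4 = 235, q_3 = 33*2 + 1 = 67.
q_3 = 67 > 22, so the last convergent with denominator <= 22 is p_2/q_2 = 7/2.
The closest fraction with denominator <= 22 is either p_2/q_2 or the intermediate fraction (k*p_2 + p_1)/(k*q_2 + q_1) with the largest k >= 1 whose denominator stays <= 22; these approach x as k grows, and every other convergent or intermediate fraction in range is farther away.
Largest k: floor((22 - q_1)/q_2) = floor((22 - 1)/2) = 10.
That gives (10*7 + 4)/(10*2 + 1) = 74/21.
Compare the errors: |x - 7/2| = |477*2 - 7*136|/(136*2) = 2/272, and |x - 74/21| = |477*21 - 74*136|/(136*21) = 47/2856.
Cross-multiplying, 2*2856 = 5712 < 12784 = 47*272, so 2/272 is smaller: the convergent 7/2 is closer to x than 74/21.

7/2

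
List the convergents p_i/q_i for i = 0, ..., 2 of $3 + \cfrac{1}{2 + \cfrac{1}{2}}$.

3/1, 7/2, 17/5

Using the convergent recurrence p_i = a_i*p_{i-1} + p_{i-2}, q_i = a_i*q_{i-1} + q_{i-2} with p_{-2}=0, p_{-1}=1, q_{-2}=1, q_{-1}=0:
  i=0: a_0=3, p_0 = 3*1 + 0 = 3, q_0 = 3*0 + 1 = 1.
  i=1: a_1=2, p_1 = 2*3 + 1 = 7, q_1 = 2*1 + 0 = 2.
  i=2: a_2=2, p_2 = 2*7 + 3 = 17, q_2 = 2*2 + 1 = 5.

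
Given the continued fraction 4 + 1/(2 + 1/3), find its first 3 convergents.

4/1, 9/2, 31/7

Using the convergent recurrence p_i = a_i*p_{i-1} + p_{i-2}, q_i = a_i*q_{i-1} + q_{i-2} with p_{-2}=0, p_{-1}=1, q_{-2}=1, q_{-1}=0:
  i=0: a_0=4, p_0 = 4*1 + 0 = 4, q_0 = 4*0 + 1 = 1.
  i=1: a_1=2, p_1 = 2*4 + 1 = 9, q_1 = 2*1 + 0 = 2.
  i=2: a_2=3, p_2 = 3*9 + 4 = 31, q_2 = 3*2 + 1 = 7.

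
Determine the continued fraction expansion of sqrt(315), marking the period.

Write x_i = (sqrt(315) + m_i)/d_i with (m_0, d_0) = (0, 1). a_0 = floor(sqrt(315)) = 17, since 17^2 = 289 <= 315 < 324 = 18^2.
Iterate m_{i+1} = d_i*a_i - m_i, d_{i+1} = (315 - m_{i+1}^2)/d_i, a_{i+1} = floor((a_0 + m_{i+1})/d_{i+1}):
  m_1 = 1*17 - 0 = 17, d_1 = (315 - 17^2)/1 = 26/1 = 26, a_1 = floor((17 + 17)/26) = 1.
  m_2 = 26*1 - 17 = 9, d_2 = (315 - 9^2)/26 = 234/26 = 9, a_2 = floor((17 + 9)/9) = 2.
  m_3 = 9*2 - 9 = 9, d_3 = (315 - 9^2)/9 = 234/9 = 26, a_3 = floor((17 + 9)/26) = 1.
  m_4 = 26*1 - 9 = 17, d_4 = (315 - 17^2)/26 = 26/26 = 1, a_4 = floor((17 + 17)/1) = 34.
  m_5 = 1*34 - 17 = 17, d_5 = (315 - 17^2)/1 = 26/1 = 26: (m_5, d_5) = (m_1, d_1) = (17, 26), so from here the quotients repeat a_1, ..., a_4; the period length is 4.
Hence the expansion of sqrt(315) is a_0 = 17 followed by the repeating block 1, 2, 1, 34 (period 4).

[17; (1, 2, 1, 34)]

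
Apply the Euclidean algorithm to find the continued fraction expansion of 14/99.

[0; 7, 14]

Run the Euclidean algorithm on 14 and 99; the successive quotients are the partial quotients a_0, a_1, ... (each step inverts the fractional part left over by the previous one):
  14 = 0*99 + 14, so a_0 = 0.
  99 = 7*14 + 1, so a_1 = 7.
  14 = 14*1 + 0, so a_2 = 14.
The remainder reaches 0 after 3 divisions, so the expansion has 3 partial quotients, read off in order.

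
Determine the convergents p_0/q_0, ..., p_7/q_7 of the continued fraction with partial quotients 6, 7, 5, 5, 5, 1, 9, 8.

Using the convergent recurrence p_i = a_i*p_{i-1} + p_{i-2}, q_i = a_i*q_{i-1} + q_{i-2} with p_{-2}=0, p_{-1}=1, q_{-2}=1, q_{-1}=0:
  i=0: a_0=6, p_0 = 6*1 + 0 = 6, q_0 = 6*0 + 1 = 1.
  i=1: a_1=7, p_1 = 7*6 + 1 = 43, q_1 = 7*1 + 0 = 7.
  i=2: a_2=5, p_2 = 5*43 + 6 = 221, q_2 = 5*7 + 1 = 36.
  i=3: a_3=5, p_3 = 5*221 + 43 = 1148, q_3 = 5*36 + 7 = 187.
  i=4: a_4=5, p_4 = 5*1148 + 221 = 5961, q_4 = 5*187 + 36 = 971.
  i=5: a_5=1, p_5 = 1*5961 + 1148 = 7109, q_5 = 1*971 + 187 = 1158.
  i=6: a_6=9, p_6 = 9*7109 + 5961 = 69942, q_6 = 9*1158 + 971 = 11393.
  i=7: a_7=8, p_7 = 8*69942 + 7109 = 566645, q_7 = 8*11393 + 1158 = 92302.

6/1, 43/7, 221/36, 1148/187, 5961/971, 7109/1158, 69942/11393, 566645/92302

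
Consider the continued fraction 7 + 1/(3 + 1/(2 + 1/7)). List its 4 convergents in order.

Using the convergent recurrence p_i = a_i*p_{i-1} + p_{i-2}, q_i = a_i*q_{i-1} + q_{i-2} with p_{-2}=0, p_{-1}=1, q_{-2}=1, q_{-1}=0:
  i=0: a_0=7, p_0 = 7*1 + 0 = 7, q_0 = 7*0 + 1 = 1.
  i=1: a_1=3, p_1 = 3*7 + 1 = 22, q_1 = 3*1 + 0 = 3.
  i=2: a_2=2, p_2 = 2*22 + 7 = 51, q_2 = 2*3 + 1 = 7.
  i=3: a_3=7, p_3 = 7*51 + 22 = 379, q_3 = 7*7 + 3 = 52.

7/1, 22/3, 51/7, 379/52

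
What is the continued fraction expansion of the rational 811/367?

Run the Euclidean algorithm on 811 and 367; the successive quotients are the partial quotients a_0, a_1, ... (each step inverts the fractional part left over by the previous one):
  811 = 2*367 + 77, so a_0 = 2.
  367 = 4*77 + 59, so a_1 = 4.
  77 = 1*59 + 18, so a_2 = 1.
  59 = 3*18 + 5, so a_3 = 3.
  18 = 3*5 + 3, so a_4 = 3.
  5 = 1*3 + 2, so a_5 = 1.
  3 = 1*2 + 1, so a_6 = 1.
  2 = 2*1 + 0, so a_7 = 2.
The remainder reaches 0 after 8 divisions, so the expansion has 8 partial quotients, read off in order.

[2; 4, 1, 3, 3, 1, 1, 2]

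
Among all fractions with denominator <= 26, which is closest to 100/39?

59/23

Expand x = 100/39 as a continued fraction with the Euclidean algorithm:
  100 = 2*39 + 22, so a_0 = 2.
  39 = 1*22 + 17, so a_1 = 1.
  22 = 1*17 + 5, so a_2 = 1.
  17 = 3*5 + 2, so a_3 = 3.
  5 = 2*2 + 1, so a_4 = 2.
  2 = 2*1 + 0, so a_5 = 2.
so x = [2; 1, 1, 3, 2, 2].
Convergents (p_i = a_i*p_{i-1} + p_{i-2}, q_i = a_i*q_{i-1} + q_{i-2} with p_{-2}=0, p_{-1}=1, q_{-2}=1, q_{-1}=0), until the denominator exceeds 26:
  i=0: a_0=2, p_0 = 2*1 + 0 = 2, q_0 = 2*0 + 1 = 1.
  i=1: a_1=1, p_1 = 1*2 + 1 = 3, q_1 = 1*1 + 0 = 1.
  i=2: a_2=1, p_2 = 1*3 + 2 = 5, q_2 = 1*1 + 1 = 2.
  i=3: a_3=3, p_3 = 3*5 + 3 = 18, q_3 = 3*2 + 1 = 7.
  i=4: a_4=2, p_4 = 2*18 + 5 = 41, q_4 = 2*7 + 2 = 16.
  i=5: a_5=2, p_5 = 2*41 + 18 = 100, q_5 = 2*16 + 7 = 39.
q_5 = 39 > 26, so the last convergent with denominator <= 26 is p_4/q_4 = 41/16.
The closest fraction with denominator <= 26 is either p_4/q_4 or the intermediate fraction (k*p_4 + p_3)/(k*q_4 + q_3) with the largest k >= 1 whose denominator stays <= 26; these approach x as k grows, and every other convergent or intermediate fraction in range is farther away.
Largest k: floor((26 - q_3)/q_4) = floor((26 - 7)/16) = 1.
That gives (1*41 + 18)/(1*16 + 7) = 59/23.
Compare the errors: |x - 41/16| = |100*16 - 41*39|/(39*16) = 1/624, and |x - 59/23| = |100*23 - 59*39|/(39*23) = 1/897.
Cross-multiplying, 1*624 = 624 < 897 = 1*897, so 1/897 is smaller: the intermediate fraction 59/23 is closer to x than 41/16.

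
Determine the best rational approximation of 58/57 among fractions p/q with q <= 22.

Expand x = 58/57 as a continued fraction with the Euclidean algorithm:
  58 = 1*57 + 1, so a_0 = 1.
  57 = 57*1 + 0, so a_1 = 57.
so x = [1; 57].
Convergents (p_i = a_i*p_{i-1} + p_{i-2}, q_i = a_i*q_{i-1} + q_{i-2} with p_{-2}=0, p_{-1}=1, q_{-2}=1, q_{-1}=0), until the denominator exceeds 22:
  i=0: a_0=1, p_0 = 1*1 + 0 = 1, q_0 = 1*0 + 1 = 1.
  i=1: a_1=57, p_1 = 57*1 + 1 = 58, q_1 = 57*1 + 0 = 57.
q_1 = 57 > 22, so the last convergent with denominator <= 22 is p_0/q_0 = 1/1.
The closest fraction with denominator <= 22 is either p_0/q_0 or the intermediate fraction (k*p_0 + p_{-1})/(k*q_0 + q_{-1}) with the largest k >= 1 whose denominator stays <= 22; these approach x as k grows, and every other convergent or intermediate fraction in range is farther away.
Largest k: floor((22 - q_{-1})/q_0) = floor((22 - 0)/1) = 22 (using the seeds p_{-1} = 1, q_{-1} = 0).
That gives (22*1 + 1)/(22*1 + 0) = 23/22.
Compare the errors: |x - 1/1| = |58*1 - 1*57|/(57*1) = 1/57, and |x - 23/22| = |58*22 - 23*57|/(57*22) = 35/1254.
Cross-multiplying, 1*1254 = 1254 < 1995 = 35*57, so 1/57 is smaller: the convergent 1/1 is closer to x than 23/22.

1/1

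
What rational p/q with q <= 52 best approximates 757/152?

254/51

Expand x = 757/152 as a continued fraction with the Euclidean algorithm:
  757 = 4*152 + 149, so a_0 = 4.
  152 = 1*149 + 3, so a_1 = 1.
  149 = 49*3 + 2, so a_2 = 49.
  3 = 1*2 + 1, so a_3 = 1.
  2 = 2*1 + 0, so a_4 = 2.
so x = [4; 1, 49, 1, 2].
Convergents (p_i = a_i*p_{i-1} + p_{i-2}, q_i = a_i*q_{i-1} + q_{i-2} with p_{-2}=0, p_{-1}=1, q_{-2}=1, q_{-1}=0), until the denominator exceeds 52:
  i=0: a_0=4, p_0 = 4*1 + 0 = 4, q_0 = 4*0 + 1 = 1.
  i=1: a_1=1, p_1 = 1*4 + 1 = 5, q_1 = 1*1 + 0 = 1.
  i=2: a_2=49, p_2 = 49*5 + 4 = 249, q_2 = 49*1 + 1 = 50.
  i=3: a_3=1, p_3 = 1*249 + 5 = 254, q_3 = 1*50 + 1 = 51.
  i=4: a_4=2, p_4 = 2*254 + 249 = 757, q_4 = 2*51 + 50 = 152.
q_4 = 152 > 52, so the last convergent with denominator <= 52 is p_3/q_3 = 254/51.
The closest fraction with denominator <= 52 is either p_3/q_3 or the intermediate fraction (k*p_3 + p_2)/(k*q_3 + q_2) with the largest k >= 1 whose denominator stays <= 52; these approach x as k grows, and every other convergent or intermediate fraction in range is farther away.
Largest k: floor((52 - q_2)/q_3) = floor((52 - 50)/51) = 0.
Since k = 0, no intermediate fraction beyond p_3/q_3 has denominator <= 52, so the convergent 254/51 is the closest (its error is |757*51 - 254*152|/(152*51) = 1/7752).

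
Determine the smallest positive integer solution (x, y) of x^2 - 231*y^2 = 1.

(x, y) = (76, 5)

First expand sqrt(231) as a continued fraction. With x_i = (sqrt(231) + m_i)/d_i and (m_0, d_0) = (0, 1): a_0 = floor(sqrt(231)) = 15, since 15^2 = 225 <= 231 < 256 = 16^2.
Iterate m_{i+1} = d_i*a_i - m_i, d_{i+1} = (231 - m_{i+1}^2)/d_i, a_{i+1} = floor((a_0 + m_{i+1})/d_{i+1}):
  m_1 = 1*15 - 0 = 15, d_1 = (231 - 15^2)/1 = 6/1 = 6, a_1 = floor((15 + 15)/6) = 5.
  m_2 = 6*5 - 15 = 15, d_2 = (231 - 15^2)/6 = 6/6 = 1, a_2 = floor((15 + 15)/1) = 30.
  m_3 = 1*30 - 15 = 15, d_3 = (231 - 15^2)/1 = 6/1 = 6: (m_3, d_3) = (m_1, d_1) = (15, 6), so from here the quotients repeat a_1, a_2; the period length is 2.
So sqrt(231) = [15; (5, 30)] with period length k = 2.
k is even, so the fundamental solution of x^2 - 231y^2 = 1 is (p_{k-1}, q_{k-1}) = (p_1, q_1); compute convergents through index 1.
Convergents (p_i = a_i*p_{i-1} + p_{i-2}, q_i = a_i*q_{i-1} + q_{i-2} with p_{-2}=0, p_{-1}=1, q_{-2}=1, q_{-1}=0):
  i=0: a_0=15, p_0 = 15*1 + 0 = 15, q_0 = 15*0 + 1 = 1.
  i=1: a_1=5, p_1 = 5*15 + 1 = 76, q_1 = 5*1 + 0 = 5.
Check: 76^2 - 231*5^2 = 5776 - 5775 = 1, so (x, y) = (76, 5) solves the equation, and by the theorem it is the least positive solution.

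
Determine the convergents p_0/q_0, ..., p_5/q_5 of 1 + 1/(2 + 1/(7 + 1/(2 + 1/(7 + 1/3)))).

1/1, 3/2, 22/15, 47/32, 351/239, 1100/749

Using the convergent recurrence p_i = a_i*p_{i-1} + p_{i-2}, q_i = a_i*q_{i-1} + q_{i-2} with p_{-2}=0, p_{-1}=1, q_{-2}=1, q_{-1}=0:
  i=0: a_0=1, p_0 = 1*1 + 0 = 1, q_0 = 1*0 + 1 = 1.
  i=1: a_1=2, p_1 = 2*1 + 1 = 3, q_1 = 2*1 + 0 = 2.
  i=2: a_2=7, p_2 = 7*3 + 1 = 22, q_2 = 7*2 + 1 = 15.
  i=3: a_3=2, p_3 = 2*22 + 3 = 47, q_3 = 2*15 + 2 = 32.
  i=4: a_4=7, p_4 = 7*47 + 22 = 351, q_4 = 7*32 + 15 = 239.
  i=5: a_5=3, p_5 = 3*351 + 47 = 1100, q_5 = 3*239 + 32 = 749.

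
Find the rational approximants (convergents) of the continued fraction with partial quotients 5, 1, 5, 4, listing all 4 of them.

5/1, 6/1, 35/6, 146/25

Using the convergent recurrence p_i = a_i*p_{i-1} + p_{i-2}, q_i = a_i*q_{i-1} + q_{i-2} with p_{-2}=0, p_{-1}=1, q_{-2}=1, q_{-1}=0:
  i=0: a_0=5, p_0 = 5*1 + 0 = 5, q_0 = 5*0 + 1 = 1.
  i=1: a_1=1, p_1 = 1*5 + 1 = 6, q_1 = 1*1 + 0 = 1.
  i=2: a_2=5, p_2 = 5*6 + 5 = 35, q_2 = 5*1 + 1 = 6.
  i=3: a_3=4, p_3 = 4*35 + 6 = 146, q_3 = 4*6 + 1 = 25.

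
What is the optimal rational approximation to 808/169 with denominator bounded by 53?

Expand x = 808/169 as a continued fraction with the Euclidean algorithm:
  808 = 4*169 + 132, so a_0 = 4.
  169 = 1*132 + 37, so a_1 = 1.
  132 = 3*37 + 21, so a_2 = 3.
  37 = 1*21 + 16, so a_3 = 1.
  21 = 1*16 + 5, so a_4 = 1.
  16 = 3*5 + 1, so a_5 = 3.
  5 = 5*1 + 0, so a_6 = 5.
so x = [4; 1, 3, 1, 1, 3, 5].
Convergents (p_i = a_i*p_{i-1} + p_{i-2}, q_i = a_i*q_{i-1} + q_{i-2} with p_{-2}=0, p_{-1}=1, q_{-2}=1, q_{-1}=0), until the denominator exceeds 53:
  i=0: a_0=4, p_0 = 4*1 + 0 = 4, q_0 = 4*0 + 1 = 1.
  i=1: a_1=1, p_1 = 1*4 + 1 = 5, q_1 = 1*1 + 0 = 1.
  i=2: a_2=3, p_2 = 3*5 + 4 = 19, q_2 = 3*1 + 1 = 4.
  i=3: a_3=1, p_3 = 1*19 + 5 = 24, q_3 = 1*4 + 1 = 5.
  i=4: a_4=1, p_4 = 1*24 + 19 = 43, q_4 = 1*5 + 4 = 9.
  i=5: a_5=3, p_5 = 3*43 + 24 = 153, q_5 = 3*9 + 5 = 32.
  i=6: a_6=5, p_6 = 5*153 + 43 = 808, q_6 = 5*32 + 9 = 169.
q_6 = 169 > 53, so the last convergent with denominator <= 53 is p_5/q_5 = 153/32.
The closest fraction with denominator <= 53 is either p_5/q_5 or the intermediate fraction (k*p_5 + p_4)/(k*q_5 + q_4) with the largest k >= 1 whose denominator stays <= 53; these approach x as k grows, and every other convergent or intermediate fraction in range is farther away.
Largest k: floor((53 - q_4)/q_5) = floor((53 - 9)/32) = 1.
That gives (1*153 + 43)/(1*32 + 9) = 196/41.
Compare the errors: |x - 153/32| = |808*32 - 153*169|/(169*32) = 1/5408, and |x - 196/41| = |808*41 - 196*169|/(169*41) = 4/6929.
Cross-multiplying, 1*6929 = 6929 < 21632 = 4*5408, so 1/5408 is smaller: the convergent 153/32 is closer to x than 196/41.

153/32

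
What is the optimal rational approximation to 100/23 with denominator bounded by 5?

Expand x = 100/23 as a continued fraction with the Euclidean algorithm:
  100 = 4*23 + 8, so a_0 = 4.
  23 = 2*8 + 7, so a_1 = 2.
  8 = 1*7 + 1, so a_2 = 1.
  7 = 7*1 + 0, so a_3 = 7.
so x = [4; 2, 1, 7].
Convergents (p_i = a_i*p_{i-1} + p_{i-2}, q_i = a_i*q_{i-1} + q_{i-2} with p_{-2}=0, p_{-1}=1, q_{-2}=1, q_{-1}=0), until the denominator exceeds 5:
  i=0: a_0=4, p_0 = 4*1 + 0 = 4, q_0 = 4*0 + 1 = 1.
  i=1: a_1=2, p_1 = 2*4 + 1 = 9, q_1 = 2*1 + 0 = 2.
  i=2: a_2=1, p_2 = 1*9 + 4 = 13, q_2 = 1*2 + 1 = 3.
  i=3: a_3=7, p_3 = 7*13 + 9 = 100, q_3 = 7*3 + 2 = 23.
q_3 = 23 > 5, so the last convergent with denominator <= 5 is p_2/q_2 = 13/3.
The closest fraction with denominator <= 5 is either p_2/q_2 or the intermediate fraction (k*p_2 + p_1)/(k*q_2 + q_1) with the largest k >= 1 whose denominator stays <= 5; these approach x as k grows, and every other convergent or intermediate fraction in range is farther away.
Largest k: floor((5 - q_1)/q_2) = floor((5 - 2)/3) = 1.
That gives (1*13 + 9)/(1*3 + 2) = 22/5.
Compare the errors: |x - 13/3| = |100*3 - 13*23|/(23*3) = 1/69, and |x - 22/5| = |100*5 - 22*23|/(23*5) = 6/115.
Cross-multiplying, 1*115 = 115 < 414 = 6*69, so 1/69 is smaller: the convergent 13/3 is closer to x than 22/5.

13/3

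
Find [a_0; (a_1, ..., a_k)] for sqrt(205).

[14; (3, 6, 1, 4, 1, 6, 3, 28)]

Write x_i = (sqrt(205) + m_i)/d_i with (m_0, d_0) = (0, 1). a_0 = floor(sqrt(205)) = 14, since 14^2 = 196 <= 205 < 225 = 15^2.
Iterate m_{i+1} = d_i*a_i - m_i, d_{i+1} = (205 - m_{i+1}^2)/d_i, a_{i+1} = floor((a_0 + m_{i+1})/d_{i+1}):
  m_1 = 1*14 - 0 = 14, d_1 = (205 - 14^2)/1 = 9/1 = 9, a_1 = floor((14 + 14)/9) = 3.
  m_2 = 9*3 - 14 = 13, d_2 = (205 - 13^2)/9 = 36/9 = 4, a_2 = floor((14 + 13)/4) = 6.
  m_3 = 4*6 - 13 = 11, d_3 = (205 - 11^2)/4 = 84/4 = 21, a_3 = floor((14 + 11)/21) = 1.
  m_4 = 21*1 - 11 = 10, d_4 = (205 - 10^2)/21 = 105/21 = 5, a_4 = floor((14 + 10)/5) = 4.
  m_5 = 5*4 - 10 = 10, d_5 = (205 - 10^2)/5 = 105/5 = 21, a_5 = floor((14 + 10)/21) = 1.
  m_6 = 21*1 - 10 = 11, d_6 = (205 - 11^2)/21 = 84/21 = 4, a_6 = floor((14 + 11)/4) = 6.
  m_7 = 4*6 - 11 = 13, d_7 = (205 - 13^2)/4 = 36/4 = 9, a_7 = floor((14 + 13)/9) = 3.
  m_8 = 9*3 - 13 = 14, d_8 = (205 - 14^2)/9 = 9/9 = 1, a_8 = floor((14 + 14)/1) = 28.
  m_9 = 1*28 - 14 = 14, d_9 = (205 - 14^2)/1 = 9/1 = 9: (m_9, d_9) = (m_1, d_1) = (14, 9), so from here the quotients repeat a_1, ..., a_8; the period length is 8.
Hence the expansion of sqrt(205) is a_0 = 14 followed by the repeating block 3, 6, 1, 4, 1, 6, 3, 28 (period 8).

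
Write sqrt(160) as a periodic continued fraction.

[12; (1, 1, 1, 5, 1, 1, 1, 24)]

Write x_i = (sqrt(160) + m_i)/d_i with (m_0, d_0) = (0, 1). a_0 = floor(sqrt(160)) = 12, since 12^2 = 144 <= 160 < 169 = 13^2.
Iterate m_{i+1} = d_i*a_i - m_i, d_{i+1} = (160 - m_{i+1}^2)/d_i, a_{i+1} = floor((a_0 + m_{i+1})/d_{i+1}):
  m_1 = 1*12 - 0 = 12, d_1 = (160 - 12^2)/1 = 16/1 = 16, a_1 = floor((12 + 12)/16) = 1.
  m_2 = 16*1 - 12 = 4, d_2 = (160 - 4^2)/16 = 144/16 = 9, a_2 = floor((12 + 4)/9) = 1.
  m_3 = 9*1 - 4 = 5, d_3 = (160 - 5^2)/9 = 135/9 = 15, a_3 = floor((12 + 5)/15) = 1.
  m_4 = 15*1 - 5 = 10, d_4 = (160 - 10^2)/15 = 60/15 = 4, a_4 = floor((12 + 10)/4) = 5.
  m_5 = 4*5 - 10 = 10, d_5 = (160 - 10^2)/4 = 60/4 = 15, a_5 = floor((12 + 10)/15) = 1.
  m_6 = 15*1 - 10 = 5, d_6 = (160 - 5^2)/15 = 135/15 = 9, a_6 = floor((12 + 5)/9) = 1.
  m_7 = 9*1 - 5 = 4, d_7 = (160 - 4^2)/9 = 144/9 = 16, a_7 = floor((12 + 4)/16) = 1.
  m_8 = 16*1 - 4 = 12, d_8 = (160 - 12^2)/16 = 16/16 = 1, a_8 = floor((12 + 12)/1) = 24.
  m_9 = 1*24 - 12 = 12, d_9 = (160 - 12^2)/1 = 16/1 = 16: (m_9, d_9) = (m_1, d_1) = (12, 16), so from here the quotients repeat a_1, ..., a_8; the period length is 8.
Hence the expansion of sqrt(160) is a_0 = 12 followed by the repeating block 1, 1, 1, 5, 1, 1, 1, 24 (period 8).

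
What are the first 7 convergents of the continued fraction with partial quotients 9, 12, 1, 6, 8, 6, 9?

9/1, 109/12, 118/13, 817/90, 6654/733, 40741/4488, 373323/41125

Using the convergent recurrence p_i = a_i*p_{i-1} + p_{i-2}, q_i = a_i*q_{i-1} + q_{i-2} with p_{-2}=0, p_{-1}=1, q_{-2}=1, q_{-1}=0:
  i=0: a_0=9, p_0 = 9*1 + 0 = 9, q_0 = 9*0 + 1 = 1.
  i=1: a_1=12, p_1 = 12*9 + 1 = 109, q_1 = 12*1 + 0 = 12.
  i=2: a_2=1, p_2 = 1*109 + 9 = 118, q_2 = 1*12 + 1 = 13.
  i=3: a_3=6, p_3 = 6*118 + 109 = 817, q_3 = 6*13 + 12 = 90.
  i=4: a_4=8, p_4 = 8*817 + 118 = 6654, q_4 = 8*90 + 13 = 733.
  i=5: a_5=6, p_5 = 6*6654 + 817 = 40741, q_5 = 6*733 + 90 = 4488.
  i=6: a_6=9, p_6 = 9*40741 + 6654 = 373323, q_6 = 9*4488 + 733 = 41125.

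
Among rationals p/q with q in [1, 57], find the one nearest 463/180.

Expand x = 463/180 as a continued fraction with the Euclidean algorithm:
  463 = 2*180 + 103, so a_0 = 2.
  180 = 1*103 + 77, so a_1 = 1.
  103 = 1*77 + 26, so a_2 = 1.
  77 = 2*26 + 25, so a_3 = 2.
  26 = 1*25 + 1, so a_4 = 1.
  25 = 25*1 + 0, so a_5 = 25.
so x = [2; 1, 1, 2, 1, 25].
Convergents (p_i = a_i*p_{i-1} + p_{i-2}, q_i = a_i*q_{i-1} + q_{i-2} with p_{-2}=0, p_{-1}=1, q_{-2}=1, q_{-1}=0), until the denominator exceeds 57:
  i=0: a_0=2, p_0 = 2*1 + 0 = 2, q_0 = 2*0 + 1 = 1.
  i=1: a_1=1, p_1 = 1*2 + 1 = 3, q_1 = 1*1 + 0 = 1.
  i=2: a_2=1, p_2 = 1*3 + 2 = 5, q_2 = 1*1 + 1 = 2.
  i=3: a_3=2, p_3 = 2*5 + 3 = 13, q_3 = 2*2 + 1 = 5.
  i=4: a_4=1, p_4 = 1*13 + 5 = 18, q_4 = 1*5 + 2 = 7.
  i=5: a_5=25, p_5 = 25*18 + 13 = 463, q_5 = 25*7 + 5 = 180.
q_5 = 180 > 57, so the last convergent with denominator <= 57 is p_4/q_4 = 18/7.
The closest fraction with denominator <= 57 is either p_4/q_4 or the intermediate fraction (k*p_4 + p_3)/(k*q_4 + q_3) with the largest k >= 1 whose denominator stays <= 57; these approach x as k grows, and every other convergent or intermediate fraction in range is farther away.
Largest k: floor((57 - q_3)/q_4) = floor((57 - 5)/7) = 7.
That gives (7*18 + 13)/(7*7 + 5) = 139/54.
Compare the errors: |x - 18/7| = |463*7 - 18*180|/(180*7) = 1/1260, and |x - 139/54| = |463*54 - 139*180|/(180*54) = 18/9720.
Cross-multiplying, 1*9720 = 9720 < 22680 = 18*1260, so 1/1260 is smaller: the convergent 18/7 is closer to x than 139/54.

18/7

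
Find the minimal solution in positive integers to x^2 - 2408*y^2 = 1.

(x, y) = (687, 14)

First expand sqrt(2408) as a continued fraction. With x_i = (sqrt(2408) + m_i)/d_i and (m_0, d_0) = (0, 1): a_0 = floor(sqrt(2408)) = 49, since 49^2 = 2401 <= 2408 < 2500 = 50^2.
Iterate m_{i+1} = d_i*a_i - m_i, d_{i+1} = (2408 - m_{i+1}^2)/d_i, a_{i+1} = floor((a_0 + m_{i+1})/d_{i+1}):
  m_1 = 1*49 - 0 = 49, d_1 = (2408 - 49^2)/1 = 7/1 = 7, a_1 = floor((49 + 49)/7) = 14.
  m_2 = 7*14 - 49 = 49, d_2 = (2408 - 49^2)/7 = 7/7 = 1, a_2 = floor((49 + 49)/1) = 98.
  m_3 = 1*98 - 49 = 49, d_3 = (2408 - 49^2)/1 = 7/1 = 7: (m_3, d_3) = (m_1, d_1) = (49, 7), so from here the quotients repeat a_1, a_2; the period length is 2.
So sqrt(2408) = [49; (14, 98)] with period length k = 2.
k is even, so the fundamental solution of x^2 - 2408y^2 = 1 is (p_{k-1}, q_{k-1}) = (p_1, q_1); compute convergents through index 1.
Convergents (p_i = a_i*p_{i-1} + p_{i-2}, q_i = a_i*q_{i-1} + q_{i-2} with p_{-2}=0, p_{-1}=1, q_{-2}=1, q_{-1}=0):
  i=0: a_0=49, p_0 = 49*1 + 0 = 49, q_0 = 49*0 + 1 = 1.
  i=1: a_1=14, p_1 = 14*49 + 1 = 687, q_1 = 14*1 + 0 = 14.
Check: 687^2 - 2408*14^2 = 471969 - 471968 = 1, so (x, y) = (687, 14) solves the equation, and by the theorem it is the least positive solution.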